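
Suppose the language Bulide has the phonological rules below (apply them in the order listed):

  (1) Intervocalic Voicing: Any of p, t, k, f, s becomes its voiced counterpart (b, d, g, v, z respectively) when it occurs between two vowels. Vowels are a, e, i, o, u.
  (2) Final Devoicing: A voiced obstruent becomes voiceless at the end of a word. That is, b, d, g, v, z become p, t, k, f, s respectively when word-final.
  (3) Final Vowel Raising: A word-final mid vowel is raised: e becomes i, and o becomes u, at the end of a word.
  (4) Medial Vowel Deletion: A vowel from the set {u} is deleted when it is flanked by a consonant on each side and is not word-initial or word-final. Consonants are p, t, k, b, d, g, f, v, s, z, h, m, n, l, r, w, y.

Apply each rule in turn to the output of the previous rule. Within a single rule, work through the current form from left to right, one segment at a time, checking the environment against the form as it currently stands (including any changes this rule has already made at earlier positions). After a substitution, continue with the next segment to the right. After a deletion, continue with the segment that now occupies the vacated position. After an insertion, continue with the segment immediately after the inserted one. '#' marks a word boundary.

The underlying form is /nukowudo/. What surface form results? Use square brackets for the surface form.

(1) Intervocalic Voicing: [nukowudo] → [nugowudo]
(2) Final Devoicing: no change — [nugowudo]
(3) Final Vowel Raising: [nugowudo] → [nugowudu]
(4) Medial Vowel Deletion: [nugowudu] → [ngowdu]

[ngowdu]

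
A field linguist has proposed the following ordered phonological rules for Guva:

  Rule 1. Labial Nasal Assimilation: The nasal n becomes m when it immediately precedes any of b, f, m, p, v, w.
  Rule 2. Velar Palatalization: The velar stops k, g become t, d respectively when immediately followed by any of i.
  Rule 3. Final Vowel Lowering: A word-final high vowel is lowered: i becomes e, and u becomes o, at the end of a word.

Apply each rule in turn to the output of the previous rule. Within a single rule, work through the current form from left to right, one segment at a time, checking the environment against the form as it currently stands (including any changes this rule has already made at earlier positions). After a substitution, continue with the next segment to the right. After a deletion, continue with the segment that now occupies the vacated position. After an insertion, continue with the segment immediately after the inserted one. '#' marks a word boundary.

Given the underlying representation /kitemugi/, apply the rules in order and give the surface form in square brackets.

Rule 1 Labial Nasal Assimilation: no change — [kitemugi]
Rule 2 Velar Palatalization: [kitemugi] → [titemudi]
Rule 3 Final Vowel Lowering: [titemudi] → [titemude]

[titemude]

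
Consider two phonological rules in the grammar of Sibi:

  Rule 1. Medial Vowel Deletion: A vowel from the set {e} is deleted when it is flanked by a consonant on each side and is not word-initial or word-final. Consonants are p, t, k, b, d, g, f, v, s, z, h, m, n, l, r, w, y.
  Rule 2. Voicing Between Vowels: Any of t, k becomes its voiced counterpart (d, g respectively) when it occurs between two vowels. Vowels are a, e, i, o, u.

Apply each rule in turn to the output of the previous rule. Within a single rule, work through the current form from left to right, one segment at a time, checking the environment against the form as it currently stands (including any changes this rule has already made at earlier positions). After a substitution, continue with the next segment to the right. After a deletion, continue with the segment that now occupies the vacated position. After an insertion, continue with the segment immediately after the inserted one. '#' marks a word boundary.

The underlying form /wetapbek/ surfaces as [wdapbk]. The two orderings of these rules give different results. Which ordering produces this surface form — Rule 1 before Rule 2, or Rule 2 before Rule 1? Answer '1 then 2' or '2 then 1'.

2 then 1

Order 1 then 2:
  1 Medial Vowel Deletion: [wetapbek] → [wtapbk]
  2 Voicing Between Vowels: no change — [wtapbk]
  result: [wtapbk]
Order 2 then 1:
  2 Voicing Between Vowels: [wetapbek] → [wedapbek]
  1 Medial Vowel Deletion: [wedapbek] → [wdapbk]
  result: [wdapbk]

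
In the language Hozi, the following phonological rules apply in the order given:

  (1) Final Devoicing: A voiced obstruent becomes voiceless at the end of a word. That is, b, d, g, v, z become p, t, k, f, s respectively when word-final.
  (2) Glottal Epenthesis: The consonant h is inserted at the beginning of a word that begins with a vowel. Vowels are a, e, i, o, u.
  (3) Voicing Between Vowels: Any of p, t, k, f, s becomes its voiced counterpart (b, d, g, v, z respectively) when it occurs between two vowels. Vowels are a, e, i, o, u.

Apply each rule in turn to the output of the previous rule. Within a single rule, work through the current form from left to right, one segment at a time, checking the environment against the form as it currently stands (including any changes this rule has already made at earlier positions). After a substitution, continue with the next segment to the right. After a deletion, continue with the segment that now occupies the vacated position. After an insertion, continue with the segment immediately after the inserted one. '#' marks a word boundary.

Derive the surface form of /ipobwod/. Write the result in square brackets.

[hibobwot]

(1) Final Devoicing: [ipobwod] → [ipobwot]
(2) Glottal Epenthesis: [ipobwot] → [hipobwot]
(3) Voicing Between Vowels: [hipobwot] → [hibobwot]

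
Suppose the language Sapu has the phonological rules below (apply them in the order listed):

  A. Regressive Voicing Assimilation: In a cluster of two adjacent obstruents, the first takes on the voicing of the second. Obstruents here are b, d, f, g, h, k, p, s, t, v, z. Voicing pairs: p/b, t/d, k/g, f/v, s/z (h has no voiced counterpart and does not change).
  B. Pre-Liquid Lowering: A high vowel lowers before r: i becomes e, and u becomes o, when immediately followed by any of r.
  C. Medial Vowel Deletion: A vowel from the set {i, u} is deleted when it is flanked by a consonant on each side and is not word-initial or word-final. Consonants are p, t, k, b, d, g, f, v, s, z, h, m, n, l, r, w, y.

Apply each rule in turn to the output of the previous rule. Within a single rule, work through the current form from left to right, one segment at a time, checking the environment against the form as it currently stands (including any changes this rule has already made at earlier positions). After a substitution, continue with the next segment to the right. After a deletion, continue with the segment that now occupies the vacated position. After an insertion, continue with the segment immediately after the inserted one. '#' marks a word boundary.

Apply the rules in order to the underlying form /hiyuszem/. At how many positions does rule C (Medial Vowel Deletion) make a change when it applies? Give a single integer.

2

A Regressive Voicing Assimilation: [hiyuszem] → [hiyuzzem]
B Pre-Liquid Lowering: no change — [hiyuzzem]
C Medial Vowel Deletion: [hiyuzzem] → [hyzzem]
Rule C changed 2 position(s).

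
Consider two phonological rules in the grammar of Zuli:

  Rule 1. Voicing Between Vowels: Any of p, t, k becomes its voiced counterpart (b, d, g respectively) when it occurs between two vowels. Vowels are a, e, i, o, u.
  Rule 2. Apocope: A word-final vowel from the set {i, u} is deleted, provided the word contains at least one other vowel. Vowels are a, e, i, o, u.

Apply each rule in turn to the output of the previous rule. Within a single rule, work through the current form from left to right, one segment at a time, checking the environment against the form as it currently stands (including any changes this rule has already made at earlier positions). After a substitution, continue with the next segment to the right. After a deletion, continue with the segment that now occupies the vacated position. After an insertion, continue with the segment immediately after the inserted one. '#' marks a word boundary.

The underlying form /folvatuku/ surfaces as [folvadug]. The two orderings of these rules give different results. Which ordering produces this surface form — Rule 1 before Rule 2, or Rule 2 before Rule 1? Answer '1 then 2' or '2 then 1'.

1 then 2

Order 1 then 2:
  1 Voicing Between Vowels: [folvatuku] → [folvadugu]
  2 Apocope: [folvadugu] → [folvadug]
  result: [folvadug]
Order 2 then 1:
  2 Apocope: [folvatuku] → [folvatuk]
  1 Voicing Between Vowels: [folvatuk] → [folvaduk]
  result: [folvaduk]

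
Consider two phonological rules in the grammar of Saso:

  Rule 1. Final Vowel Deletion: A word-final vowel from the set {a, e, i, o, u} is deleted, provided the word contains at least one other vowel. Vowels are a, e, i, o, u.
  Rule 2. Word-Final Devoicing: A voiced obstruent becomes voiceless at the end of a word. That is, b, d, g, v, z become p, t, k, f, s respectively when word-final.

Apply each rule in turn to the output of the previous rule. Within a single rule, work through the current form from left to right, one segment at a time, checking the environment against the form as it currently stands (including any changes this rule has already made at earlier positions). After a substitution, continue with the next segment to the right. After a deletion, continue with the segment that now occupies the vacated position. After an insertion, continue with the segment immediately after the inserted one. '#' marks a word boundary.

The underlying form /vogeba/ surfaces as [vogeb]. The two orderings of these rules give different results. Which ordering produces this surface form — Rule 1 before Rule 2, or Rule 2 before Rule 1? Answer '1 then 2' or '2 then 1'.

2 then 1

Order 1 then 2:
  1 Final Vowel Deletion: [vogeba] → [vogeb]
  2 Word-Final Devoicing: [vogeb] → [vogep]
  result: [vogep]
Order 2 then 1:
  2 Word-Final Devoicing: no change — [vogeba]
  1 Final Vowel Deletion: [vogeba] → [vogeb]
  result: [vogeb]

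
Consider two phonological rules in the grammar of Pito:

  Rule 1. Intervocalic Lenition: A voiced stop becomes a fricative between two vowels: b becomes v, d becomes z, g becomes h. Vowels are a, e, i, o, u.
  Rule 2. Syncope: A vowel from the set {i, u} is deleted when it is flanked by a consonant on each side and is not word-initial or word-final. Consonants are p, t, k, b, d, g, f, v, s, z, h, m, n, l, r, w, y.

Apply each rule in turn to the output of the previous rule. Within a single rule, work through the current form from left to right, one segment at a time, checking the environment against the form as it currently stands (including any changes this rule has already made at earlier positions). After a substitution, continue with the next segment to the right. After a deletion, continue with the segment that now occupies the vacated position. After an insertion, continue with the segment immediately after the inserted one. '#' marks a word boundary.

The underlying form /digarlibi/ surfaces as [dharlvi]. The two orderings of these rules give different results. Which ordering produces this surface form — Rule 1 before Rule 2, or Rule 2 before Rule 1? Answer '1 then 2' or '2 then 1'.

1 then 2

Order 1 then 2:
  1 Intervocalic Lenition: [digarlibi] → [diharlivi]
  2 Syncope: [diharlivi] → [dharlvi]
  result: [dharlvi]
Order 2 then 1:
  2 Syncope: [digarlibi] → [dgarlbi]
  1 Intervocalic Lenition: no change — [dgarlbi]
  result: [dgarlbi]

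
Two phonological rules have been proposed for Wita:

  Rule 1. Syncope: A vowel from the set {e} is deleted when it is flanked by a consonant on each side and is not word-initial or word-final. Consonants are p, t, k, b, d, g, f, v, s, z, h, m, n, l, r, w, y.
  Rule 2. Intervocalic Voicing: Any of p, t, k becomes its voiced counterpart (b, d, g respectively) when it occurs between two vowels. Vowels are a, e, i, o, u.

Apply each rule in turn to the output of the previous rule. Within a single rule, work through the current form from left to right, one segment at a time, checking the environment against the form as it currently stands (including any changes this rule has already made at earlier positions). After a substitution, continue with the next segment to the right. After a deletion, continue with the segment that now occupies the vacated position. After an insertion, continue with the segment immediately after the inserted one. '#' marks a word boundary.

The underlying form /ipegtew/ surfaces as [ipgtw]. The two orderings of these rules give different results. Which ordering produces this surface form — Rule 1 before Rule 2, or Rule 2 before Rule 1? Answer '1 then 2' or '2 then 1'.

1 then 2

Order 1 then 2:
  1 Syncope: [ipegtew] → [ipgtw]
  2 Intervocalic Voicing: no change — [ipgtw]
  result: [ipgtw]
Order 2 then 1:
  2 Intervocalic Voicing: [ipegtew] → [ibegtew]
  1 Syncope: [ibegtew] → [ibgtw]
  result: [ibgtw]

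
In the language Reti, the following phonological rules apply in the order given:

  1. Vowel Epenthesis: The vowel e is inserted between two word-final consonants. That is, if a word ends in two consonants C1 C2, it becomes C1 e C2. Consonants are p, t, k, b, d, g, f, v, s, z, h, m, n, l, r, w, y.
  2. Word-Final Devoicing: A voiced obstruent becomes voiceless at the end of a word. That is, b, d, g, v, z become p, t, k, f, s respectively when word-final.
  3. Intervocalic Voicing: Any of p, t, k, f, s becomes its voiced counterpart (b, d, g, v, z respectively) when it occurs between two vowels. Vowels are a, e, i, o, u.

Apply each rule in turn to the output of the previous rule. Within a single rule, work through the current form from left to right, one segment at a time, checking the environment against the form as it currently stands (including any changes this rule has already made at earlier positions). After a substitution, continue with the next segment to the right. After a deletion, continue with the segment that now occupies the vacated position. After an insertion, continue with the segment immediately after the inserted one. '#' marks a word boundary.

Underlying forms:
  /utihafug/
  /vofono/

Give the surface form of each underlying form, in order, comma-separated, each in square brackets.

/utihafug/:
  1 Vowel Epenthesis: no change — [utihafug]
  2 Word-Final Devoicing: [utihafug] → [utihafuk]
  3 Intervocalic Voicing: [utihafuk] → [udihavuk]
/vofono/:
  1 Vowel Epenthesis: no change — [vofono]
  2 Word-Final Devoicing: no change — [vofono]
  3 Intervocalic Voicing: [vofono] → [vovono]

[udihavuk], [vovono]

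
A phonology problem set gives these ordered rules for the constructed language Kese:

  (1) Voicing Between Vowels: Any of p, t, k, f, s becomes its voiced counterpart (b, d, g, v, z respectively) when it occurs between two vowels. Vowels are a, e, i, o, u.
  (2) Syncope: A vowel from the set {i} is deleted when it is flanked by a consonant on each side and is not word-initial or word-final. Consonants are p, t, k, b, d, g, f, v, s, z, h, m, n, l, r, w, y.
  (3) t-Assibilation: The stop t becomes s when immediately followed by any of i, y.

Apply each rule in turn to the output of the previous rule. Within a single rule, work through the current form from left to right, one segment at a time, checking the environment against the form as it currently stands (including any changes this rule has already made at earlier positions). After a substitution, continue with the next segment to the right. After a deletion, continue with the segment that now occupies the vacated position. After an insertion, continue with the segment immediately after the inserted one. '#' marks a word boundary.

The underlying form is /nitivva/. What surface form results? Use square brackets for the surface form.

[ndvva]

(1) Voicing Between Vowels: [nitivva] → [nidivva]
(2) Syncope: [nidivva] → [ndvva]
(3) t-Assibilation: no change — [ndvva]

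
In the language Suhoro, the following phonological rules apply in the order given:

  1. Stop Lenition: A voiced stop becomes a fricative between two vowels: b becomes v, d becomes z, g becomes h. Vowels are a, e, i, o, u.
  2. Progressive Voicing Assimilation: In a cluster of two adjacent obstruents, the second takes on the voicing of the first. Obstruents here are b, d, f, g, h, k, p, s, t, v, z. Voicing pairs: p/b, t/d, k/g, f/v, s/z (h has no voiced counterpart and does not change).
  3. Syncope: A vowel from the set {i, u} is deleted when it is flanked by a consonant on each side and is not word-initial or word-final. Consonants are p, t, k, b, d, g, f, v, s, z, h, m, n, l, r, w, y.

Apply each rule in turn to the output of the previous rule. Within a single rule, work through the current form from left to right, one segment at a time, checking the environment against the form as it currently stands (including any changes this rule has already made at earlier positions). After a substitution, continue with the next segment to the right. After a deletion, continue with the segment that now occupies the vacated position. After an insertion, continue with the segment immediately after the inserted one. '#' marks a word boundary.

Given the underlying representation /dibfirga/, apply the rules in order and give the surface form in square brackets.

[dbvrga]

1 Stop Lenition: no change — [dibfirga]
2 Progressive Voicing Assimilation: [dibfirga] → [dibvirga]
3 Syncope: [dibvirga] → [dbvrga]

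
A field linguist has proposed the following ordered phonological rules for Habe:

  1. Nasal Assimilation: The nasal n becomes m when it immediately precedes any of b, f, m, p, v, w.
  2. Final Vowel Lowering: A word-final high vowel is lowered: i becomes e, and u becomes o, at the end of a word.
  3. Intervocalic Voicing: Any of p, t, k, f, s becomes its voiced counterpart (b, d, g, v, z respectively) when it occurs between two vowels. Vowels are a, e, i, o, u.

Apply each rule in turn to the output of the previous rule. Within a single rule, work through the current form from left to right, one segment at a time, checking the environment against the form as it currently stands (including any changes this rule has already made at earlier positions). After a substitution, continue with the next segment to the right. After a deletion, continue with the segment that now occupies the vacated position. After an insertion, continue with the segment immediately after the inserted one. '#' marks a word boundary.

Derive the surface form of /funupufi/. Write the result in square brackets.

[funubuve]

1 Nasal Assimilation: no change — [funupufi]
2 Final Vowel Lowering: [funupufi] → [funupufe]
3 Intervocalic Voicing: [funupufe] → [funubuve]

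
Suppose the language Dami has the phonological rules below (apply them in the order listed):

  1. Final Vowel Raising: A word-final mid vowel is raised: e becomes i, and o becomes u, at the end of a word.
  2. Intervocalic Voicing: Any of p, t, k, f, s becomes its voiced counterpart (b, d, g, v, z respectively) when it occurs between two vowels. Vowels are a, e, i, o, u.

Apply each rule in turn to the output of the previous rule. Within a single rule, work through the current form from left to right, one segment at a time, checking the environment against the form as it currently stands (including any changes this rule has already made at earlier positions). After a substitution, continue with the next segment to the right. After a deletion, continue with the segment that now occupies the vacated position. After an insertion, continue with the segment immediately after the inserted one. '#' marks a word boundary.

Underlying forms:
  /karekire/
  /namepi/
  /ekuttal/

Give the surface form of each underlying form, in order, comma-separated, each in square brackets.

/karekire/:
  1 Final Vowel Raising: [karekire] → [karekiri]
  2 Intervocalic Voicing: [karekiri] → [karegiri]
/namepi/:
  1 Final Vowel Raising: no change — [namepi]
  2 Intervocalic Voicing: [namepi] → [namebi]
/ekuttal/:
  1 Final Vowel Raising: no change — [ekuttal]
  2 Intervocalic Voicing: [ekuttal] → [eguttal]

[karegiri], [namebi], [eguttal]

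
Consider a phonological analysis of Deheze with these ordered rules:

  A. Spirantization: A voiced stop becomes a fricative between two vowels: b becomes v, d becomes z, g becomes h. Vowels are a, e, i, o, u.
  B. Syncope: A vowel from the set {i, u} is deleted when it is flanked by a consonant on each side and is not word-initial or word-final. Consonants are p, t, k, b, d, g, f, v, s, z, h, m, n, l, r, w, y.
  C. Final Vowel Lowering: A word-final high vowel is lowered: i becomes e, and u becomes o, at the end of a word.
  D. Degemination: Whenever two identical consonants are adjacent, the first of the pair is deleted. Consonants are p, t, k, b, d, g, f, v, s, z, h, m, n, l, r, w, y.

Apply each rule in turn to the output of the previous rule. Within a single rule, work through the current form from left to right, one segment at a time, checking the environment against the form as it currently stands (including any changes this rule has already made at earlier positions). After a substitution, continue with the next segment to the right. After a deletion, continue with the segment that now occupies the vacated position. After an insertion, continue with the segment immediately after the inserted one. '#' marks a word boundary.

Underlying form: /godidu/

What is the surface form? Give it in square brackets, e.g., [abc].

A Spirantization: [godidu] → [gozizu]
B Syncope: [gozizu] → [gozzu]
C Final Vowel Lowering: [gozzu] → [gozzo]
D Degemination: [gozzo] → [gozo]

[gozo]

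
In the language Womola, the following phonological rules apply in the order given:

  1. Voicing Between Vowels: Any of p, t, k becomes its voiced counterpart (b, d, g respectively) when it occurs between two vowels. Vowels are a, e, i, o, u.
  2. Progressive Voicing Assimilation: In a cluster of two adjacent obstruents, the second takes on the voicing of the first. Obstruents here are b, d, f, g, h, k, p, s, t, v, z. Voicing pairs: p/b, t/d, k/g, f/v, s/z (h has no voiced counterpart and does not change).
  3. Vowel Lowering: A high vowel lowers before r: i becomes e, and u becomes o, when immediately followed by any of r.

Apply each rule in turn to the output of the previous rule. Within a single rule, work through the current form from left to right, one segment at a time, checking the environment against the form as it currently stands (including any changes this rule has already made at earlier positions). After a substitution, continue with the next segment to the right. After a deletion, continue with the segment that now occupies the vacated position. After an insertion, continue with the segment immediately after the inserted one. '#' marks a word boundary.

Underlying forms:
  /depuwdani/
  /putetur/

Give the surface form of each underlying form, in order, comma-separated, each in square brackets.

/depuwdani/:
  1 Voicing Between Vowels: [depuwdani] → [debuwdani]
  2 Progressive Voicing Assimilation: no change — [debuwdani]
  3 Vowel Lowering: no change — [debuwdani]
/putetur/:
  1 Voicing Between Vowels: [putetur] → [pudedur]
  2 Progressive Voicing Assimilation: no change — [pudedur]
  3 Vowel Lowering: [pudedur] → [pudedor]

[debuwdani], [pudedor]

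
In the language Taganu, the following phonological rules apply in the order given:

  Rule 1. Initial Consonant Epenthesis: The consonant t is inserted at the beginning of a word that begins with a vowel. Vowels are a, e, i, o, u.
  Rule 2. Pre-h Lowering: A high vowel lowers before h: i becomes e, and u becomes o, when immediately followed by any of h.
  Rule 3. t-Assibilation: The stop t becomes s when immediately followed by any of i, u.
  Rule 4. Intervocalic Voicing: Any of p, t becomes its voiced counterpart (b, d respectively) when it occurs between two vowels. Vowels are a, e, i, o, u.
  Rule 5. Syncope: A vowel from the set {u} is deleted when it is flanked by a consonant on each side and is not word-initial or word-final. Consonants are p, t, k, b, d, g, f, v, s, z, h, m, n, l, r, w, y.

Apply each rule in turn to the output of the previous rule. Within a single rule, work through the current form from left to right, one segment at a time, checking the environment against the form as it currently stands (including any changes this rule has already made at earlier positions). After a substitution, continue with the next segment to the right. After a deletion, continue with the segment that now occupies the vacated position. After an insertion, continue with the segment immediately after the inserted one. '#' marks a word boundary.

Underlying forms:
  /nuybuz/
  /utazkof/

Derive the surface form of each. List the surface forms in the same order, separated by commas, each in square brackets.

[nybz], [sdazkof]

/nuybuz/:
  Rule 1 Initial Consonant Epenthesis: no change — [nuybuz]
  Rule 2 Pre-h Lowering: no change — [nuybuz]
  Rule 3 t-Assibilation: no change — [nuybuz]
  Rule 4 Intervocalic Voicing: no change — [nuybuz]
  Rule 5 Syncope: [nuybuz] → [nybz]
/utazkof/:
  Rule 1 Initial Consonant Epenthesis: [utazkof] → [tutazkof]
  Rule 2 Pre-h Lowering: no change — [tutazkof]
  Rule 3 t-Assibilation: [tutazkof] → [sutazkof]
  Rule 4 Intervocalic Voicing: [sutazkof] → [sudazkof]
  Rule 5 Syncope: [sudazkof] → [sdazkof]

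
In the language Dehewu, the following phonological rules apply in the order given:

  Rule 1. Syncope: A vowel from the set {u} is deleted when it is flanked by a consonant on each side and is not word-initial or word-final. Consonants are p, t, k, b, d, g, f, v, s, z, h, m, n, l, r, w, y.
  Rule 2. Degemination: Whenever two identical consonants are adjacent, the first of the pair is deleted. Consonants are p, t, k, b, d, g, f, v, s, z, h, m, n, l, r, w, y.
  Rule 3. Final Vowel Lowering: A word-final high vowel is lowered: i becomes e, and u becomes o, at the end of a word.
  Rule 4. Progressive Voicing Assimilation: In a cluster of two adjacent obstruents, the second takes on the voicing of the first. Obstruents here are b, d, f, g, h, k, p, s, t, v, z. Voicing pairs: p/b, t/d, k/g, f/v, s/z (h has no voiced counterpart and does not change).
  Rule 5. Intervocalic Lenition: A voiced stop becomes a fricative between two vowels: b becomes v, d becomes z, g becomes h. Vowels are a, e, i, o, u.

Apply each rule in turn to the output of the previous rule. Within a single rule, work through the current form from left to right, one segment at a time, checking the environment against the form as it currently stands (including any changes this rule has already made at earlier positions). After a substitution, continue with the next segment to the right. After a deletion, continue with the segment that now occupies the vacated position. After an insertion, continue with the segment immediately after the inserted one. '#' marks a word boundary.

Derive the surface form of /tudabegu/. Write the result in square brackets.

Rule 1 Syncope: [tudabegu] → [tdabegu]
Rule 2 Degemination: no change — [tdabegu]
Rule 3 Final Vowel Lowering: [tdabegu] → [tdabego]
Rule 4 Progressive Voicing Assimilation: [tdabego] → [ttabego]
Rule 5 Intervocalic Lenition: [ttabego] → [ttaveho]

[ttaveho]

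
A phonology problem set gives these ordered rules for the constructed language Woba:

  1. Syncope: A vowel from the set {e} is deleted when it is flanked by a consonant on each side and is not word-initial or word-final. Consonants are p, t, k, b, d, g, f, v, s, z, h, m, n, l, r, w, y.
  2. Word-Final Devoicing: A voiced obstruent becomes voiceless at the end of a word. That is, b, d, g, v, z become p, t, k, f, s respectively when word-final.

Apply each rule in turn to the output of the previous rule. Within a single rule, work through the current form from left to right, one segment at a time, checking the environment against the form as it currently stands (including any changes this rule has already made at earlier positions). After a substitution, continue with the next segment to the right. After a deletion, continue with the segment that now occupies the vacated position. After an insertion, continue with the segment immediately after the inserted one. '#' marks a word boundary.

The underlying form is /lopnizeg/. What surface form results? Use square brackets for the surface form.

[lopnizk]

1 Syncope: [lopnizeg] → [lopnizg]
2 Word-Final Devoicing: [lopnizg] → [lopnizk]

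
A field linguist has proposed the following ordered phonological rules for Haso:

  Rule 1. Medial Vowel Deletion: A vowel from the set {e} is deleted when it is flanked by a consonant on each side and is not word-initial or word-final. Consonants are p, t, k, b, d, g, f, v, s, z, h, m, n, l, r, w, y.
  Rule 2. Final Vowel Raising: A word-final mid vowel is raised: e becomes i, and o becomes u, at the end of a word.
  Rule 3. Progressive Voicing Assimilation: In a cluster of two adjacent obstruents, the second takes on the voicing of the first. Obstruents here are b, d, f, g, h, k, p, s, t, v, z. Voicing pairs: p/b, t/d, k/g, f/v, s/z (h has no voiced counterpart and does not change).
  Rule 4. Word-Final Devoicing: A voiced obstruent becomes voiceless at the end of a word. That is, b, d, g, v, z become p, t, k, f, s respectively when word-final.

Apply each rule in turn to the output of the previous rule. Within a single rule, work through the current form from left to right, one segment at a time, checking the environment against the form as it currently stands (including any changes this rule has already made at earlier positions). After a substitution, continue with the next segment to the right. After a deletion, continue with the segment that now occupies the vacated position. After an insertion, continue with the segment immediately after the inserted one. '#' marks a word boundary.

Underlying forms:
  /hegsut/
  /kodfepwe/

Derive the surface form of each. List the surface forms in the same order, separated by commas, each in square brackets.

[hksut], [kodvbwi]

/hegsut/:
  Rule 1 Medial Vowel Deletion: [hegsut] → [hgsut]
  Rule 2 Final Vowel Raising: no change — [hgsut]
  Rule 3 Progressive Voicing Assimilation: [hgsut] → [hksut]
  Rule 4 Word-Final Devoicing: no change — [hksut]
/kodfepwe/:
  Rule 1 Medial Vowel Deletion: [kodfepwe] → [kodfpwe]
  Rule 2 Final Vowel Raising: [kodfpwe] → [kodfpwi]
  Rule 3 Progressive Voicing Assimilation: [kodfpwi] → [kodvbwi]
  Rule 4 Word-Final Devoicing: no change — [kodvbwi]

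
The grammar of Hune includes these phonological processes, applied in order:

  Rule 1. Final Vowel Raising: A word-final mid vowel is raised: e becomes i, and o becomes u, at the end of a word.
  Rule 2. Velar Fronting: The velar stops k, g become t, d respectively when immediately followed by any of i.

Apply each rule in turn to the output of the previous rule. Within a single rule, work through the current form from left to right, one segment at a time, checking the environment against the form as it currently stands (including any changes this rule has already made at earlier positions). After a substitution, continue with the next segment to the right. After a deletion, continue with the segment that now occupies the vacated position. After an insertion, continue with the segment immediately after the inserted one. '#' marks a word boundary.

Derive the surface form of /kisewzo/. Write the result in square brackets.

[tisewzu]

Rule 1 Final Vowel Raising: [kisewzo] → [kisewzu]
Rule 2 Velar Fronting: [kisewzu] → [tisewzu]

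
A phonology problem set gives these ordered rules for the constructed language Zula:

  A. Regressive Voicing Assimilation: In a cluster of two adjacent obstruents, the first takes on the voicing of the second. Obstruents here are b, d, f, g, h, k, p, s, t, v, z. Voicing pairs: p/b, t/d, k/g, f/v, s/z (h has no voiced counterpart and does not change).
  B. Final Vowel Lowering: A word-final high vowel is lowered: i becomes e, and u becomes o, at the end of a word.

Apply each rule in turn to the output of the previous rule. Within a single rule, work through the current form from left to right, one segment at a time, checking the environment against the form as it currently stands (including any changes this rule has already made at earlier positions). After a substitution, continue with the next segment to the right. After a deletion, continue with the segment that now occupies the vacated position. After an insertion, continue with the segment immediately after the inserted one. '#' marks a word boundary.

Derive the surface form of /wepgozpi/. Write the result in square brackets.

A Regressive Voicing Assimilation: [wepgozpi] → [webgospi]
B Final Vowel Lowering: [webgospi] → [webgospe]

[webgospe]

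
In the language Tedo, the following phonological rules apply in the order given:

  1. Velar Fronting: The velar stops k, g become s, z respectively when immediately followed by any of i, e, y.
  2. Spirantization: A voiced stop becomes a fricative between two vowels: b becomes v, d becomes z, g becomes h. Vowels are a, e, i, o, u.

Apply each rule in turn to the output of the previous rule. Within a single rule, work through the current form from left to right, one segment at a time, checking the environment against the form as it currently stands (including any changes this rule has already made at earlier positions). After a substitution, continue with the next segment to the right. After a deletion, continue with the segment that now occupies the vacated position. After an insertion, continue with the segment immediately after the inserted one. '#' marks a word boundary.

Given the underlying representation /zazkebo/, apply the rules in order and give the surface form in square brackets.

1 Velar Fronting: [zazkebo] → [zazsebo]
2 Spirantization: [zazsebo] → [zazsevo]

[zazsevo]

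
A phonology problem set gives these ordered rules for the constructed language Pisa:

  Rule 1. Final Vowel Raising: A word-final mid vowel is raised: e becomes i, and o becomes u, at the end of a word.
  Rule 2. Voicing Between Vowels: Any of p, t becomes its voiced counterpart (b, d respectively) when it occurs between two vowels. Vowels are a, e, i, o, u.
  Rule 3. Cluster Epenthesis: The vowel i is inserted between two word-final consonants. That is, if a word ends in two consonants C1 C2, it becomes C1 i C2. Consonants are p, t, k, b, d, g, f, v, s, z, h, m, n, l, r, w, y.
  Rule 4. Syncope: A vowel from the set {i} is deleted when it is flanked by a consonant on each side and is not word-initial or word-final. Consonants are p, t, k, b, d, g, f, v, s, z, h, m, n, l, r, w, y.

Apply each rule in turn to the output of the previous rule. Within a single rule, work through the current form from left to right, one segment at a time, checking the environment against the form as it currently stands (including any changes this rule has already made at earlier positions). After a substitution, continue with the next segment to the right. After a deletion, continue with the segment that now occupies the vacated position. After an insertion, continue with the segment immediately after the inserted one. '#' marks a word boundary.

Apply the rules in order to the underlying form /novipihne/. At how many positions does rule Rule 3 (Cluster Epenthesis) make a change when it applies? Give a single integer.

0

Rule 1 Final Vowel Raising: [novipihne] → [novipihni]
Rule 2 Voicing Between Vowels: [novipihni] → [novibihni]
Rule 3 Cluster Epenthesis: no change — [novibihni]
Rule 4 Syncope: [novibihni] → [novbhni]
Rule Rule 3 changed 0 position(s).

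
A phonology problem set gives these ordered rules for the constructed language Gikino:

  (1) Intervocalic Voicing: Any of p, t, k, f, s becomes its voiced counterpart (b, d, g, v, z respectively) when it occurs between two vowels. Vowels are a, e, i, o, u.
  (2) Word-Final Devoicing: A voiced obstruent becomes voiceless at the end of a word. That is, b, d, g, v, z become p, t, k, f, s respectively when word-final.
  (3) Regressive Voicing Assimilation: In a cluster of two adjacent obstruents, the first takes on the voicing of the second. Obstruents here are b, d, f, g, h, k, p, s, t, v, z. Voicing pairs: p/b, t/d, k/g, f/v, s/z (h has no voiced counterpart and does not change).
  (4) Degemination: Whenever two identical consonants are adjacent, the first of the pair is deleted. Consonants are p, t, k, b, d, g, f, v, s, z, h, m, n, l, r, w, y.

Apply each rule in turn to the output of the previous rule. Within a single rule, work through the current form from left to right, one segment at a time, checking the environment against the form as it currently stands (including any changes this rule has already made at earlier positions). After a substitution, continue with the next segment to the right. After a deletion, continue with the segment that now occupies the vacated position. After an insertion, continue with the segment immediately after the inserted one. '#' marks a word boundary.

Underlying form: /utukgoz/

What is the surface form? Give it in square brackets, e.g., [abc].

(1) Intervocalic Voicing: [utukgoz] → [udukgoz]
(2) Word-Final Devoicing: [udukgoz] → [udukgos]
(3) Regressive Voicing Assimilation: [udukgos] → [uduggos]
(4) Degemination: [uduggos] → [udugos]

[udugos]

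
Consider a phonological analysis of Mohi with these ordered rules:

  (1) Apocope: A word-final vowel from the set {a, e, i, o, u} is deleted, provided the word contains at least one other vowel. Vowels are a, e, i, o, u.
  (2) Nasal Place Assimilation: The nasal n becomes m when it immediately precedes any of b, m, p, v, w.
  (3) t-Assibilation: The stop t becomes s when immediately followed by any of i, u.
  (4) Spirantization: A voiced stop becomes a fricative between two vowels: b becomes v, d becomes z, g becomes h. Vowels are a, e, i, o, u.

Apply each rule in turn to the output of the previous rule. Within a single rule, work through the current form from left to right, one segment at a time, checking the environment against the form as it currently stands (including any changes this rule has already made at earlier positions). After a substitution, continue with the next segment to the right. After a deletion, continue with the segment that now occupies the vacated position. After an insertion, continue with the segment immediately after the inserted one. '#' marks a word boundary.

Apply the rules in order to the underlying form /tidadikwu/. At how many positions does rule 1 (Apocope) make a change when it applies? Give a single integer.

1

(1) Apocope: [tidadikwu] → [tidadikw]
(2) Nasal Place Assimilation: no change — [tidadikw]
(3) t-Assibilation: [tidadikw] → [sidadikw]
(4) Spirantization: [sidadikw] → [sizazikw]
Rule 1 changed 1 position(s).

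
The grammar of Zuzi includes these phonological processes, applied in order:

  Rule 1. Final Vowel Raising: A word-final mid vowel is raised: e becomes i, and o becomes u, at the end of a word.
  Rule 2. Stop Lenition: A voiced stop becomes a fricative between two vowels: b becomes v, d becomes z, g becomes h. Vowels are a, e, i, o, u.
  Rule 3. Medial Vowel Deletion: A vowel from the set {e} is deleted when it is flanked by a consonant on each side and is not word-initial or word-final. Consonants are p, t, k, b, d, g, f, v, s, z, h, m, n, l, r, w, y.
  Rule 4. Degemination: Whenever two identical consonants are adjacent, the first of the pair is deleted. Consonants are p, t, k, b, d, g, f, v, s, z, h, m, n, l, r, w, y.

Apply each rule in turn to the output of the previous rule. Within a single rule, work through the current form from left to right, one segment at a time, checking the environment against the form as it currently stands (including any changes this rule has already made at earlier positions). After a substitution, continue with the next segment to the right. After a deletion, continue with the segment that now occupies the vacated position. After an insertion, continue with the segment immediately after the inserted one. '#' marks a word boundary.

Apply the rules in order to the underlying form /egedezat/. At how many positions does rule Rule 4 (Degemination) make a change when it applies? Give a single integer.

1

Rule 1 Final Vowel Raising: no change — [egedezat]
Rule 2 Stop Lenition: [egedezat] → [ehezezat]
Rule 3 Medial Vowel Deletion: [ehezezat] → [ehzzat]
Rule 4 Degemination: [ehzzat] → [ehzat]
Rule Rule 4 changed 1 position(s).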